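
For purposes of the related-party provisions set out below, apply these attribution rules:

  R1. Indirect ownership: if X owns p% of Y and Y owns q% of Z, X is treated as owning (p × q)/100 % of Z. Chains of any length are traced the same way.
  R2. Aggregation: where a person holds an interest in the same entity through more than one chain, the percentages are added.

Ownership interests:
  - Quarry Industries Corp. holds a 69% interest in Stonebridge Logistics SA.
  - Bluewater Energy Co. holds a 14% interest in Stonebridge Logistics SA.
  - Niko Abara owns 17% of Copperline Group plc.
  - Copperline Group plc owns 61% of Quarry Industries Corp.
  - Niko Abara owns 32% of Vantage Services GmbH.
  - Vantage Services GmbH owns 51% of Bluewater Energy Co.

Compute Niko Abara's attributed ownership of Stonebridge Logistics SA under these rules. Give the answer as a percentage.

Chain via Vantage Services GmbH → Bluewater Energy Co. (R1): 32% × 51% × 14% = 2.2848% of Stonebridge Logistics SA.
Chain via Copperline Group plc → Quarry Industries Corp. (R1): 17% × 61% × 69% = 7.1553% of Stonebridge Logistics SA.
Aggregating (R2): 2.2848% + 7.1553% = 9.4401%.

9.4401%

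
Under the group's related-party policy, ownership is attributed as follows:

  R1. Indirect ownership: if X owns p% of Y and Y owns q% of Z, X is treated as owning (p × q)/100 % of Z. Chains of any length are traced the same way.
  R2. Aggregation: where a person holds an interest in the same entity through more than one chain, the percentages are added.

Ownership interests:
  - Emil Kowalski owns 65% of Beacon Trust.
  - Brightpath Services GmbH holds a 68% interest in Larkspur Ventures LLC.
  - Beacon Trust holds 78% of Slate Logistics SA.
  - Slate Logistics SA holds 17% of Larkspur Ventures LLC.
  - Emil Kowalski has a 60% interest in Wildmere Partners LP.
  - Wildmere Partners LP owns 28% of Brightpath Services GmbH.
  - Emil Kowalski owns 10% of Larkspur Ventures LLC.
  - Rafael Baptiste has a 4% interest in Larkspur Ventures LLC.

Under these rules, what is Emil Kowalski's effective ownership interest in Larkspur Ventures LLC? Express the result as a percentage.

30.043%

Chain via Beacon Trust → Slate Logistics SA (R1): 65% × 78% × 17% = 8.619% of Larkspur Ventures LLC.
Chain via Wildmere Partners LP → Brightpath Services GmbH (R1): 60% × 28% × 68% = 11.424% of Larkspur Ventures LLC.
Direct interest in Larkspur Ventures LLC: 10%.
Aggregating (R2): 8.619% + 11.424% + 10% = 30.043%.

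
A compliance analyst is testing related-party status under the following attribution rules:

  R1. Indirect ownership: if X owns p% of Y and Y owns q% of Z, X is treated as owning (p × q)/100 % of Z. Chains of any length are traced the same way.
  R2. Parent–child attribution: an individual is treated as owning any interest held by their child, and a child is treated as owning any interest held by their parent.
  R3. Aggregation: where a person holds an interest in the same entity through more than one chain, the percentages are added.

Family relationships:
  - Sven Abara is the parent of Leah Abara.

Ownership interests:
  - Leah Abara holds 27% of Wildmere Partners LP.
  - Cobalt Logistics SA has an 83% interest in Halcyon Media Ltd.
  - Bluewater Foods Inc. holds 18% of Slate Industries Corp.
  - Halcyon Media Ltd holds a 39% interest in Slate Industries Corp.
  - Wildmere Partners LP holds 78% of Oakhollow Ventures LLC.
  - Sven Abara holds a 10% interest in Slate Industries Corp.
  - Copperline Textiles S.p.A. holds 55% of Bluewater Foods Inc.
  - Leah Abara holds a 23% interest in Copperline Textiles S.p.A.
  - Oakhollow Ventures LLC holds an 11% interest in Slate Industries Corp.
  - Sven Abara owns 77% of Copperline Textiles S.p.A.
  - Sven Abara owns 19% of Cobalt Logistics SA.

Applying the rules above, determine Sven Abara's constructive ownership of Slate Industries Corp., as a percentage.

By parent–child attribution (R2), Sven Abara is treated as also owning Leah Abara's interest in Copperline Textiles S.p.A, giving 77% + 23% = 100%.
By parent–child attribution (R2), Sven Abara is treated as owning Leah Abara's 27% interest in Wildmere Partners LP.
Chain via Copperline Textiles S.p.A. → Bluewater Foods Inc. (R1): 100% × 55% × 18% = 9.9% of Slate Industries Corp.
Chain via Cobalt Logistics SA → Halcyon Media Ltd (R1): 19% × 83% × 39% = 6.1503% of Slate Industries Corp.
Direct interest in Slate Industries Corp: 10%.
Chain via Wildmere Partners LP → Oakhollow Ventures LLC (R1): 27% × 78% × 11% = 2.3166% of Slate Industries Corp.
Aggregating (R3): 9.9% + 6.1503% + 10% + 2.3166% = 28.3669%.

28.3669%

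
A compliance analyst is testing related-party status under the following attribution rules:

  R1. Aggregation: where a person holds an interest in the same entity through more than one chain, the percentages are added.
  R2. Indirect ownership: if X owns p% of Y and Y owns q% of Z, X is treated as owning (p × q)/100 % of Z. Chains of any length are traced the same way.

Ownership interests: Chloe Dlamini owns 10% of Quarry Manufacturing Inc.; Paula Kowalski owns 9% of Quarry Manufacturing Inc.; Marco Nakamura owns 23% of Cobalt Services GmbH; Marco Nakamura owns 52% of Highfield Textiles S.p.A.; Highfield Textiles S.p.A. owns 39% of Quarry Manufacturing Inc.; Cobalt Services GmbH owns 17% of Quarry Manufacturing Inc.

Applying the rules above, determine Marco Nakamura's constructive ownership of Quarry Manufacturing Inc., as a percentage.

24.19%

Chain via Highfield Textiles S.p.A. (R2): 52% × 39% = 20.28% of Quarry Manufacturing Inc.
Chain via Cobalt Services GmbH (R2): 23% × 17% = 3.91% of Quarry Manufacturing Inc.
Aggregating (R1): 20.28% + 3.91% = 24.19%.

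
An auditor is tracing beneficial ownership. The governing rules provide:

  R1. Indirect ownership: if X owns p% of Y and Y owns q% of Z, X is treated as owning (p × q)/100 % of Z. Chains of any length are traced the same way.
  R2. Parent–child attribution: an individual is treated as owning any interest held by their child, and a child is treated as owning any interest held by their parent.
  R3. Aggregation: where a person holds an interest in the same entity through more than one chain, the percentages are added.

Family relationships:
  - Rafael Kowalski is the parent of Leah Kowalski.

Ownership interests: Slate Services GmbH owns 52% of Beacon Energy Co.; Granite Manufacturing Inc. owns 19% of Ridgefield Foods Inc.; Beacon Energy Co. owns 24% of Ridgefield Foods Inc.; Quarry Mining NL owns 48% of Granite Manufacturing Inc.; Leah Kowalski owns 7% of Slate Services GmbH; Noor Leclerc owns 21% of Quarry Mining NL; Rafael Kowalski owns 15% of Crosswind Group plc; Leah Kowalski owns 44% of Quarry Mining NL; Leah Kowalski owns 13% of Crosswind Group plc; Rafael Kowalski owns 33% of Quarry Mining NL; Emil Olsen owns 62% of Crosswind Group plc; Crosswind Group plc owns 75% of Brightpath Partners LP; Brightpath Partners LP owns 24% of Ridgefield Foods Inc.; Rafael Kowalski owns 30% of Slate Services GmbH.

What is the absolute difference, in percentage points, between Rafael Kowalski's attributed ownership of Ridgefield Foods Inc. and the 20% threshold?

By parent–child attribution (R2), Rafael Kowalski is treated as also owning Leah Kowalski's interest in Quarry Mining NL, giving 33% + 44% = 77%.
By parent–child attribution (R2), Rafael Kowalski is treated as also owning Leah Kowalski's interest in Slate Services GmbH, giving 30% + 7% = 37%.
By parent–child attribution (R2), Rafael Kowalski is treated as also owning Leah Kowalski's interest in Crosswind Group plc, giving 15% + 13% = 28%.
Chain via Quarry Mining NL → Granite Manufacturing Inc. (R1): 77% × 48% × 19% = 7.0224% of Ridgefield Foods Inc.
Chain via Slate Services GmbH → Beacon Energy Co. (R1): 37% × 52% × 24% = 4.6176% of Ridgefield Foods Inc.
Chain via Crosswind Group plc → Brightpath Partners LP (R1): 28% × 75% × 24% = 5.04% of Ridgefield Foods Inc.
Aggregating (R3): 7.0224% + 4.6176% + 5.04% = 16.68%.
16.68% falls short of the 20% threshold by 3.32 percentage points.

3.32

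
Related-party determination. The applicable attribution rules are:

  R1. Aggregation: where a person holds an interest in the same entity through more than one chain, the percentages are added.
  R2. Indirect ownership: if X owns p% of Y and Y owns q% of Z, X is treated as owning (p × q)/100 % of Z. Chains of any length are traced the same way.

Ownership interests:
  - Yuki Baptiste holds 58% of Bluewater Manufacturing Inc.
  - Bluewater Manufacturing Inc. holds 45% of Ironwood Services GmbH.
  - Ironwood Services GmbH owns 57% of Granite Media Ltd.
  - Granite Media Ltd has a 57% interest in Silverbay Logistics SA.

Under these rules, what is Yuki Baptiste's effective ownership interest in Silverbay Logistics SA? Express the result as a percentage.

Chain via Bluewater Manufacturing Inc. → Ironwood Services GmbH → Granite Media Ltd (R2): 58% × 45% × 57% × 57% = 8.47989% of Silverbay Logistics SA.

8.47989%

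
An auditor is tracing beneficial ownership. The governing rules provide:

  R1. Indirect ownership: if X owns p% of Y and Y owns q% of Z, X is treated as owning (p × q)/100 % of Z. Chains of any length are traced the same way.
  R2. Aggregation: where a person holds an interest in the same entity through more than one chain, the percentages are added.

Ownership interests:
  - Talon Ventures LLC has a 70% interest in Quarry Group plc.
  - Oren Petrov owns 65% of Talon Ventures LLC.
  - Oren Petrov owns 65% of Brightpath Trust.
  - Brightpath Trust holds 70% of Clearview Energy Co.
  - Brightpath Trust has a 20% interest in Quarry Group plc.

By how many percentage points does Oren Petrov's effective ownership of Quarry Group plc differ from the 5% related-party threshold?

53.5

Chain via Talon Ventures LLC (R1): 65% × 70% = 45.5% of Quarry Group plc.
Chain via Brightpath Trust (R1): 65% × 20% = 13% of Quarry Group plc.
Aggregating (R2): 45.5% + 13% = 58.5%.
58.5% exceeds the 5% threshold by 53.5 percentage points.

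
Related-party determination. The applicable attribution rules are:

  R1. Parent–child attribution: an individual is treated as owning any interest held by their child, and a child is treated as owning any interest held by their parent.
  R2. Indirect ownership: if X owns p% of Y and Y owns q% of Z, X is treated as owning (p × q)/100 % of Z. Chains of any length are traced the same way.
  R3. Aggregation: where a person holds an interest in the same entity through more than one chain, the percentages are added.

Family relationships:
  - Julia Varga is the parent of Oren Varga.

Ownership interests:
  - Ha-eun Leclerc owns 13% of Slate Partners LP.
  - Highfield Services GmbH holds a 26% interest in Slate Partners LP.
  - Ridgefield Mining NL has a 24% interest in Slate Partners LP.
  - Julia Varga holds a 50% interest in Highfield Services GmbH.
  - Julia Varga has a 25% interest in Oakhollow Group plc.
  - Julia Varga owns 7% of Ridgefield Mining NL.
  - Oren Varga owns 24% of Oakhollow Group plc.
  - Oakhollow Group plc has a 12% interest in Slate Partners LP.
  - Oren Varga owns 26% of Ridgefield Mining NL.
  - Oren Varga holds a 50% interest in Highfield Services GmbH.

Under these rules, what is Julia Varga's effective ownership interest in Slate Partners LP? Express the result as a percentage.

By parent–child attribution (R1), Julia Varga is treated as also owning Oren Varga's interest in Oakhollow Group plc, giving 25% + 24% = 49%.
By parent–child attribution (R1), Julia Varga is treated as also owning Oren Varga's interest in Highfield Services GmbH, giving 50% + 50% = 100%.
By parent–child attribution (R1), Julia Varga is treated as also owning Oren Varga's interest in Ridgefield Mining NL, giving 7% + 26% = 33%.
Chain via Oakhollow Group plc (R2): 49% × 12% = 5.88% of Slate Partners LP.
Chain via Highfield Services GmbH (R2): 100% × 26% = 26% of Slate Partners LP.
Chain via Ridgefield Mining NL (R2): 33% × 24% = 7.92% of Slate Partners LP.
Aggregating (R3): 5.88% + 26% + 7.92% = 39.8%.

39.8%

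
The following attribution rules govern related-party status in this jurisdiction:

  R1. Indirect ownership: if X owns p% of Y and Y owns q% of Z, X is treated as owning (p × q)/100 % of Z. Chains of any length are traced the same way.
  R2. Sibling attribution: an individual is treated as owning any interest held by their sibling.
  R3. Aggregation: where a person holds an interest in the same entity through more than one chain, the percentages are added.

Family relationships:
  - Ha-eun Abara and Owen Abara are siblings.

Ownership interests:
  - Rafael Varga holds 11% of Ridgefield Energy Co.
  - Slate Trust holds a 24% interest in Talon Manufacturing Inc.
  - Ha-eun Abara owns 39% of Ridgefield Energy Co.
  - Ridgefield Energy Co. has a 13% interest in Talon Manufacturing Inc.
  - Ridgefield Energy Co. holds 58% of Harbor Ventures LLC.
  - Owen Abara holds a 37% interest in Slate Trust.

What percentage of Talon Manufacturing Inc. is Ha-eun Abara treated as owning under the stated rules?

By sibling attribution (R2), Ha-eun Abara is treated as owning Owen Abara's 37% interest in Slate Trust.
Chain via Ridgefield Energy Co. (R1): 39% × 13% = 5.07% of Talon Manufacturing Inc.
Chain via Slate Trust (R1): 37% × 24% = 8.88% of Talon Manufacturing Inc.
Aggregating (R3): 5.07% + 8.88% = 13.95%.

13.95%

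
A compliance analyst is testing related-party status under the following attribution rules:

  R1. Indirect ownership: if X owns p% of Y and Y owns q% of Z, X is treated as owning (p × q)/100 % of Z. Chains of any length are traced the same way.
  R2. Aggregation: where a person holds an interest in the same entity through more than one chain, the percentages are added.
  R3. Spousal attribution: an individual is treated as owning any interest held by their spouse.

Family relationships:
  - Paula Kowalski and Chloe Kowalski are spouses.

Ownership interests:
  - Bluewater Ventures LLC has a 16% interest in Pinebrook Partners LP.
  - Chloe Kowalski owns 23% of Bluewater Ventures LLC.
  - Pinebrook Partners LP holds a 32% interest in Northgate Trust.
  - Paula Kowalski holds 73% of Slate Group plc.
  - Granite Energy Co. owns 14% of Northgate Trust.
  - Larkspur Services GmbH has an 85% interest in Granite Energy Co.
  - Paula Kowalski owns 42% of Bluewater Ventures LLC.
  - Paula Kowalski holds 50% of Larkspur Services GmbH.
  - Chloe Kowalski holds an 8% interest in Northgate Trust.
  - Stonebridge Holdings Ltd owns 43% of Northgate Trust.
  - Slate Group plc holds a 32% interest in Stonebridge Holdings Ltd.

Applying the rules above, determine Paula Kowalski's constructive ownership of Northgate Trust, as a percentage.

By spousal attribution (R3), Paula Kowalski is treated as also owning Chloe Kowalski's interest in Bluewater Ventures LLC, giving 42% + 23% = 65%.
By spousal attribution (R3), Paula Kowalski is treated as owning Chloe Kowalski's 8% interest in Northgate Trust.
Chain via Larkspur Services GmbH → Granite Energy Co. (R1): 50% × 85% × 14% = 5.95% of Northgate Trust.
Chain via Bluewater Ventures LLC → Pinebrook Partners LP (R1): 65% × 16% × 32% = 3.328% of Northgate Trust.
Chain via Slate Group plc → Stonebridge Holdings Ltd (R1): 73% × 32% × 43% = 10.0448% of Northgate Trust.
Direct interest in Northgate Trust: 8%.
Aggregating (R2): 5.95% + 3.328% + 10.0448% + 8% = 27.3228%.

27.3228%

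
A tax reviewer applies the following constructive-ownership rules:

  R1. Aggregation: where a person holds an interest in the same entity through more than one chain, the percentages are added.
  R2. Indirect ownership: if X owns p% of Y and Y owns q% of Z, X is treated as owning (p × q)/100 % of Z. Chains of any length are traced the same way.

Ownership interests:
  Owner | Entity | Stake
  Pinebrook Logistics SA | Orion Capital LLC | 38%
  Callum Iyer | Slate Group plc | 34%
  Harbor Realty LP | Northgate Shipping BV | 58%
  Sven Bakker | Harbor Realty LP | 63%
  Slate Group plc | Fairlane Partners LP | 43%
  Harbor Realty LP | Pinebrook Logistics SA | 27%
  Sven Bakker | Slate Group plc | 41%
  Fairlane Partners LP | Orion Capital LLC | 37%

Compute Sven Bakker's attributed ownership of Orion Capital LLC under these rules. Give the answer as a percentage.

12.9869%

Chain via Harbor Realty LP → Pinebrook Logistics SA (R2): 63% × 27% × 38% = 6.4638% of Orion Capital LLC.
Chain via Slate Group plc → Fairlane Partners LP (R2): 41% × 43% × 37% = 6.5231% of Orion Capital LLC.
Aggregating (R1): 6.4638% + 6.5231% = 12.9869%.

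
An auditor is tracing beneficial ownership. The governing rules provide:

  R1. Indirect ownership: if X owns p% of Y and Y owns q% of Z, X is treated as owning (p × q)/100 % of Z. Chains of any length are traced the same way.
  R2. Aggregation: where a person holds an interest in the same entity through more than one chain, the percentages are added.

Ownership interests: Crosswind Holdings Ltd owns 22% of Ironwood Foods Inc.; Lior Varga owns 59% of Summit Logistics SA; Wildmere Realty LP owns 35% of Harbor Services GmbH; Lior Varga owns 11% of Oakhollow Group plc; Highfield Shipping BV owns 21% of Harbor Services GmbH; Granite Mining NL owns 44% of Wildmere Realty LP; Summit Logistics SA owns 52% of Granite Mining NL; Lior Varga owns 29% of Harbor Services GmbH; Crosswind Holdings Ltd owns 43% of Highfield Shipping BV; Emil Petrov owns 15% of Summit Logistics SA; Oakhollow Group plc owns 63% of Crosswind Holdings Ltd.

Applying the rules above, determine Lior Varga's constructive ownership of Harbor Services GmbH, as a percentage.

34.350499%

Chain via Oakhollow Group plc → Crosswind Holdings Ltd → Highfield Shipping BV (R1): 11% × 63% × 43% × 21% = 0.625779% of Harbor Services GmbH.
Chain via Summit Logistics SA → Granite Mining NL → Wildmere Realty LP (R1): 59% × 52% × 44% × 35% = 4.72472% of Harbor Services GmbH.
Direct interest in Harbor Services GmbH: 29%.
Aggregating (R2): 0.625779% + 4.72472% + 29% = 34.350499%.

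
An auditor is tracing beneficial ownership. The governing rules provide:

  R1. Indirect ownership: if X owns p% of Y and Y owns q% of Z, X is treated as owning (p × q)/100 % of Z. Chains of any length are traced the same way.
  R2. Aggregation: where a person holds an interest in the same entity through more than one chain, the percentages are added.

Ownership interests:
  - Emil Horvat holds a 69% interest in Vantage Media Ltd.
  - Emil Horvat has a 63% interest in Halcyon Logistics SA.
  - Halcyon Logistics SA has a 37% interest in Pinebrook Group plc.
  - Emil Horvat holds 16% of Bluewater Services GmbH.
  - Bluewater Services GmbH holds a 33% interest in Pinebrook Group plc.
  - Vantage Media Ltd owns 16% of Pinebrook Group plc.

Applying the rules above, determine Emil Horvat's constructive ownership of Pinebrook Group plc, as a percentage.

Chain via Vantage Media Ltd (R1): 69% × 16% = 11.04% of Pinebrook Group plc.
Chain via Bluewater Services GmbH (R1): 16% × 33% = 5.28% of Pinebrook Group plc.
Chain via Halcyon Logistics SA (R1): 63% × 37% = 23.31% of Pinebrook Group plc.
Aggregating (R2): 11.04% + 5.28% + 23.31% = 39.63%.

39.63%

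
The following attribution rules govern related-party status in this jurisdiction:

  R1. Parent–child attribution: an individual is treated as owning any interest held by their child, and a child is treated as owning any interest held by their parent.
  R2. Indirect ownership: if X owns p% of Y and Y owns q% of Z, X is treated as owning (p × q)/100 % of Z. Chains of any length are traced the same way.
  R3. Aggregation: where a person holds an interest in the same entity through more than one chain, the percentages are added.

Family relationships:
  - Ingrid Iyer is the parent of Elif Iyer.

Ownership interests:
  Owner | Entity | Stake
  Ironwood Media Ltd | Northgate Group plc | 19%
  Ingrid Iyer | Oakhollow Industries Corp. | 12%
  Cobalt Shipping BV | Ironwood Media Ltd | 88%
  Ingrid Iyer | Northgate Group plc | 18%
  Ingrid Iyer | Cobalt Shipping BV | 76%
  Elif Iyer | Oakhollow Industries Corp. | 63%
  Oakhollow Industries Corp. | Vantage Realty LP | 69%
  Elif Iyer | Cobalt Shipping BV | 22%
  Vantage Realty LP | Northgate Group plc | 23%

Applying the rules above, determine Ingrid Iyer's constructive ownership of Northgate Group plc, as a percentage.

By parent–child attribution (R1), Ingrid Iyer is treated as also owning Elif Iyer's interest in Oakhollow Industries Corp, giving 12% + 63% = 75%.
By parent–child attribution (R1), Ingrid Iyer is treated as also owning Elif Iyer's interest in Cobalt Shipping BV, giving 76% + 22% = 98%.
Chain via Oakhollow Industries Corp. → Vantage Realty LP (R2): 75% × 69% × 23% = 11.9025% of Northgate Group plc.
Chain via Cobalt Shipping BV → Ironwood Media Ltd (R2): 98% × 88% × 19% = 16.3856% of Northgate Group plc.
Direct interest in Northgate Group plc: 18%.
Aggregating (R3): 11.9025% + 16.3856% + 18% = 46.2881%.

46.2881%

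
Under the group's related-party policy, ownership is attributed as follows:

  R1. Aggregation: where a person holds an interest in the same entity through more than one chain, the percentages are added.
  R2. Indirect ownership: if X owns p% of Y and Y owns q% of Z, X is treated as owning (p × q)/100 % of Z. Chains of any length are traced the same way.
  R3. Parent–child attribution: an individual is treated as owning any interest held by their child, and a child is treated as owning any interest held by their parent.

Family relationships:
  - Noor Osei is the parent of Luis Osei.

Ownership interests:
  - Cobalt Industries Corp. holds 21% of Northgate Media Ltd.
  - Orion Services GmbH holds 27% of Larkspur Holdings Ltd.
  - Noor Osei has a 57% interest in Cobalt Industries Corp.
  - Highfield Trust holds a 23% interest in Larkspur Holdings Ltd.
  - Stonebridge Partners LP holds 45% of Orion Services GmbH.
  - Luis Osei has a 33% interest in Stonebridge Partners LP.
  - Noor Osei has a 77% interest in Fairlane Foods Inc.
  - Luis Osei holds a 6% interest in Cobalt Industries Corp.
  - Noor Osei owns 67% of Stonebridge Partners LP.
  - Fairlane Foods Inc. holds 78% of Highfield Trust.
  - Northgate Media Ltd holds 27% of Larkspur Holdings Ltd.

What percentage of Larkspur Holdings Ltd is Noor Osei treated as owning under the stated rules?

By parent–child attribution (R3), Noor Osei is treated as also owning Luis Osei's interest in Stonebridge Partners LP, giving 67% + 33% = 100%.
By parent–child attribution (R3), Noor Osei is treated as also owning Luis Osei's interest in Cobalt Industries Corp, giving 57% + 6% = 63%.
Chain via Stonebridge Partners LP → Orion Services GmbH (R2): 100% × 45% × 27% = 12.15% of Larkspur Holdings Ltd.
Chain via Cobalt Industries Corp. → Northgate Media Ltd (R2): 63% × 21% × 27% = 3.5721% of Larkspur Holdings Ltd.
Chain via Fairlane Foods Inc. → Highfield Trust (R2): 77% × 78% × 23% = 13.8138% of Larkspur Holdings Ltd.
Aggregating (R1): 12.15% + 3.5721% + 13.8138% = 29.5359%.

29.5359%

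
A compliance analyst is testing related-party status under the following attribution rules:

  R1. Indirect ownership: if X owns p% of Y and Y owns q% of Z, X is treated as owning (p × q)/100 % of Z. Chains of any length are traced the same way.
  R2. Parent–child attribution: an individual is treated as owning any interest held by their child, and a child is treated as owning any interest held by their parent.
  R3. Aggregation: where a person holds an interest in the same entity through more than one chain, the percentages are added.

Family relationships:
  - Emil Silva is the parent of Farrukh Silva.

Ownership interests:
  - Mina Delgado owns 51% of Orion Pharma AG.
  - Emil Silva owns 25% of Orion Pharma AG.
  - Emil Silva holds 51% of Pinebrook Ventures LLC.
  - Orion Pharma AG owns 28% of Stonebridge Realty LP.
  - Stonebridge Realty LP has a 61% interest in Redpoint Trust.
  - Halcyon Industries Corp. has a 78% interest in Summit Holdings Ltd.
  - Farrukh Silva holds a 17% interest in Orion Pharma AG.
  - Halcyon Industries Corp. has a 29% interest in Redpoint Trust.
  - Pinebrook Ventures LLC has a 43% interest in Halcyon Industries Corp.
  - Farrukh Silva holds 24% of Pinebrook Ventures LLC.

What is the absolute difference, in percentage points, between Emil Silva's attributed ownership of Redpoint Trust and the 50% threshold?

33.4739

By parent–child attribution (R2), Emil Silva is treated as also owning Farrukh Silva's interest in Orion Pharma AG, giving 25% + 17% = 42%.
By parent–child attribution (R2), Emil Silva is treated as also owning Farrukh Silva's interest in Pinebrook Ventures LLC, giving 51% + 24% = 75%.
Chain via Orion Pharma AG → Stonebridge Realty LP (R1): 42% × 28% × 61% = 7.1736% of Redpoint Trust.
Chain via Pinebrook Ventures LLC → Halcyon Industries Corp. (R1): 75% × 43% × 29% = 9.3525% of Redpoint Trust.
Aggregating (R3): 7.1736% + 9.3525% = 16.5261%.
16.5261% falls short of the 50% threshold by 33.4739 percentage points.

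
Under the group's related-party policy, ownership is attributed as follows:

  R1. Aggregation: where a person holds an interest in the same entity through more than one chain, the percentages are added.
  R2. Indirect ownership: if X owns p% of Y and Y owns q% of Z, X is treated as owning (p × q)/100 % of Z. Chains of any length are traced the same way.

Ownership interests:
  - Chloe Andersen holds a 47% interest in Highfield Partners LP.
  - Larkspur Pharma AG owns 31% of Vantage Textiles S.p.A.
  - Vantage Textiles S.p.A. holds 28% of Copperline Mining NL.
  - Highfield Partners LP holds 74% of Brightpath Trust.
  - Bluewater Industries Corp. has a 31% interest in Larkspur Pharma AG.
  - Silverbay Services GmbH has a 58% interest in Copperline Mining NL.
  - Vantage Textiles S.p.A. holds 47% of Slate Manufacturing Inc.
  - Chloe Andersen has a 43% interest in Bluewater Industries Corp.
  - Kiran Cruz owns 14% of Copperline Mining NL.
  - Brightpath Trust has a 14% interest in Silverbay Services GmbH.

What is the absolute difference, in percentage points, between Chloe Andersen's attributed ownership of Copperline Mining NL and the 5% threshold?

1.01882

Chain via Highfield Partners LP → Brightpath Trust → Silverbay Services GmbH (R2): 47% × 74% × 14% × 58% = 2.824136% of Copperline Mining NL.
Chain via Bluewater Industries Corp. → Larkspur Pharma AG → Vantage Textiles S.p.A. (R2): 43% × 31% × 31% × 28% = 1.157044% of Copperline Mining NL.
Aggregating (R1): 2.824136% + 1.157044% = 3.98118%.
3.98118% falls short of the 5% threshold by 1.01882 percentage points.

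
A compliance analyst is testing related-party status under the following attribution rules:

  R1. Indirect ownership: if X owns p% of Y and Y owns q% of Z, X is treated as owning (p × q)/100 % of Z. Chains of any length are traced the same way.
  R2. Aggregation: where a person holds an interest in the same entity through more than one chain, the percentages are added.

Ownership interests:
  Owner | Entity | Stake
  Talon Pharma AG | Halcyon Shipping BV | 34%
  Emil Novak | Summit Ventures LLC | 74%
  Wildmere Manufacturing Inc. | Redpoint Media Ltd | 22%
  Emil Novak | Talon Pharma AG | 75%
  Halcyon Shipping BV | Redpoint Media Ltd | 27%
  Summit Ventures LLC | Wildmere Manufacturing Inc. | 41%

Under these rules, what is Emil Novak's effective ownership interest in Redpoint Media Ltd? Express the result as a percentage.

Chain via Summit Ventures LLC → Wildmere Manufacturing Inc. (R1): 74% × 41% × 22% = 6.6748% of Redpoint Media Ltd.
Chain via Talon Pharma AG → Halcyon Shipping BV (R1): 75% × 34% × 27% = 6.885% of Redpoint Media Ltd.
Aggregating (R2): 6.6748% + 6.885% = 13.5598%.

13.5598%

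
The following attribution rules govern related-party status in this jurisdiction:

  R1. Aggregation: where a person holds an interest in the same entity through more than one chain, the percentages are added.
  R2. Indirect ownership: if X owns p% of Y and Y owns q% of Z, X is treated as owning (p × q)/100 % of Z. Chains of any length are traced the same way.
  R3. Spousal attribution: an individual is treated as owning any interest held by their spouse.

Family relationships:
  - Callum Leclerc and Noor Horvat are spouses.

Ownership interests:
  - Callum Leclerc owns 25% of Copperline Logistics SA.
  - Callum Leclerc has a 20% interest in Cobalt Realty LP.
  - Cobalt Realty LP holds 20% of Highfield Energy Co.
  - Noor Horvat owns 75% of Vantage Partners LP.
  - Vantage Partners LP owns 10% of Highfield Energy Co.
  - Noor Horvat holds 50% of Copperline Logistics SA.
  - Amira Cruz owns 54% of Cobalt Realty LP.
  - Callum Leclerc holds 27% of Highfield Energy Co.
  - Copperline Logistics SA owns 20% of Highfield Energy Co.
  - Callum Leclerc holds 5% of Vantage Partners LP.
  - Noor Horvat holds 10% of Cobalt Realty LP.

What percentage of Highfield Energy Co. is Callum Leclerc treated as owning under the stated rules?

By spousal attribution (R3), Callum Leclerc is treated as also owning Noor Horvat's interest in Cobalt Realty LP, giving 20% + 10% = 30%.
By spousal attribution (R3), Callum Leclerc is treated as also owning Noor Horvat's interest in Vantage Partners LP, giving 5% + 75% = 80%.
By spousal attribution (R3), Callum Leclerc is treated as also owning Noor Horvat's interest in Copperline Logistics SA, giving 25% + 50% = 75%.
Chain via Cobalt Realty LP (R2): 30% × 20% = 6% of Highfield Energy Co.
Chain via Vantage Partners LP (R2): 80% × 10% = 8% of Highfield Energy Co.
Chain via Copperline Logistics SA (R2): 75% × 20% = 15% of Highfield Energy Co.
Direct interest in Highfield Energy Co: 27%.
Aggregating (R1): 6% + 8% + 15% + 27% = 56%.

56%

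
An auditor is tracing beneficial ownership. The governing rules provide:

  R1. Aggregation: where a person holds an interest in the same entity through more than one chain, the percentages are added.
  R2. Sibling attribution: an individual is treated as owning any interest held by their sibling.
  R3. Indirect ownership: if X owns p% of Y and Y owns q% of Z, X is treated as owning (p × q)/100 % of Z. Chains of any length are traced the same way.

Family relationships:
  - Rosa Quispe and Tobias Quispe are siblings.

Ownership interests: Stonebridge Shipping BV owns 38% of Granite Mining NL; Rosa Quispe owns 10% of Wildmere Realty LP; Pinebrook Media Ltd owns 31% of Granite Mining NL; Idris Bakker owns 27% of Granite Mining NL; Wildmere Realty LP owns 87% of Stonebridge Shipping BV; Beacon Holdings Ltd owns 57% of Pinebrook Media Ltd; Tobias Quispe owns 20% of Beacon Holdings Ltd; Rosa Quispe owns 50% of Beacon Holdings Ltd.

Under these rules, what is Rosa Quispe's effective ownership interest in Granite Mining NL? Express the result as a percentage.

15.675%

By sibling attribution (R2), Rosa Quispe is treated as also owning Tobias Quispe's interest in Beacon Holdings Ltd, giving 50% + 20% = 70%.
Chain via Wildmere Realty LP → Stonebridge Shipping BV (R3): 10% × 87% × 38% = 3.306% of Granite Mining NL.
Chain via Beacon Holdings Ltd → Pinebrook Media Ltd (R3): 70% × 57% × 31% = 12.369% of Granite Mining NL.
Aggregating (R1): 3.306% + 12.369% = 15.675%.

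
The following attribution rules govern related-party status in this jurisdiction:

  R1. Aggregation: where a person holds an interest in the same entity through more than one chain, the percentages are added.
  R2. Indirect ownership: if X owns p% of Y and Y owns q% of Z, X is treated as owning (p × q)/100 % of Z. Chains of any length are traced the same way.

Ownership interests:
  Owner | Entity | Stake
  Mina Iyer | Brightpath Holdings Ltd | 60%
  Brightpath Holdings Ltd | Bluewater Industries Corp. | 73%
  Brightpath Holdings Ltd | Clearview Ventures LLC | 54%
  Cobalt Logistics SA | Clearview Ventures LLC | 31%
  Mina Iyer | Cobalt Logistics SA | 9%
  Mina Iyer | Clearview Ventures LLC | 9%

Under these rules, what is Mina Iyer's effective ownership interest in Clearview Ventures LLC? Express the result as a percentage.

Chain via Cobalt Logistics SA (R2): 9% × 31% = 2.79% of Clearview Ventures LLC.
Chain via Brightpath Holdings Ltd (R2): 60% × 54% = 32.4% of Clearview Ventures LLC.
Direct interest in Clearview Ventures LLC: 9%.
Aggregating (R1): 2.79% + 32.4% + 9% = 44.19%.

44.19%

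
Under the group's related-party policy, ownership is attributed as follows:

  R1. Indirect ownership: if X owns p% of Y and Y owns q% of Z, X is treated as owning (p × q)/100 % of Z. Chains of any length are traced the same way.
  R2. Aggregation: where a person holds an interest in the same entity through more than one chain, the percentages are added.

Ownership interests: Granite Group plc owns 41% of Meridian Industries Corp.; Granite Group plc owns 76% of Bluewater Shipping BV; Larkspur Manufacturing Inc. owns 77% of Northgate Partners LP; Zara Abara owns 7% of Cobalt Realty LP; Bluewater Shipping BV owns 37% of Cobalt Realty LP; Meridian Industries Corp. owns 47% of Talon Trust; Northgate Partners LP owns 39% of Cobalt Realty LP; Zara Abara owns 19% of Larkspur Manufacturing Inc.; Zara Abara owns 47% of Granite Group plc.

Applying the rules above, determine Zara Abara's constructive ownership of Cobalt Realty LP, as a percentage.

Chain via Granite Group plc → Bluewater Shipping BV (R1): 47% × 76% × 37% = 13.2164% of Cobalt Realty LP.
Chain via Larkspur Manufacturing Inc. → Northgate Partners LP (R1): 19% × 77% × 39% = 5.7057% of Cobalt Realty LP.
Direct interest in Cobalt Realty LP: 7%.
Aggregating (R2): 13.2164% + 5.7057% + 7% = 25.9221%.

25.9221%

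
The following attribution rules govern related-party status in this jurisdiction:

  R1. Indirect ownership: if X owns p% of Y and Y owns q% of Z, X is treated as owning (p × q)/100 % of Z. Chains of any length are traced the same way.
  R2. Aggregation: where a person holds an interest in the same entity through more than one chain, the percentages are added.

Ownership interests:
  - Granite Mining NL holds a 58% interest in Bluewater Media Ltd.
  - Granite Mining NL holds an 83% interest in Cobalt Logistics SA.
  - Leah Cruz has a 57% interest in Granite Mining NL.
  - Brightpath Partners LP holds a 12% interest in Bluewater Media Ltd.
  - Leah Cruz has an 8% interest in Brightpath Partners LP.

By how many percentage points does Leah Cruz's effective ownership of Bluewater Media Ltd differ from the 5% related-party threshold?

29.02

Chain via Brightpath Partners LP (R1): 8% × 12% = 0.96% of Bluewater Media Ltd.
Chain via Granite Mining NL (R1): 57% × 58% = 33.06% of Bluewater Media Ltd.
Aggregating (R2): 0.96% + 33.06% = 34.02%.
34.02% exceeds the 5% threshold by 29.02 percentage points.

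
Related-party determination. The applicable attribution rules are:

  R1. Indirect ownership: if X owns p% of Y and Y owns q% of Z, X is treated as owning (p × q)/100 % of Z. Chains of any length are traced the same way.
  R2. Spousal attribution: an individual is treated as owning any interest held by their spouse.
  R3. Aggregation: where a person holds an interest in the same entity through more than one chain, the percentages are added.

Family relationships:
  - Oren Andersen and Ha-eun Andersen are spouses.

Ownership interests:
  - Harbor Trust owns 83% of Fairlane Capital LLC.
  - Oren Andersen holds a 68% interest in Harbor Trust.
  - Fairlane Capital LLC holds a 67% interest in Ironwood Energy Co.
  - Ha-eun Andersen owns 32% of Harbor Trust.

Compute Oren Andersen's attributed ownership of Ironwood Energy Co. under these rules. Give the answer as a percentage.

55.61%

By spousal attribution (R2), Oren Andersen is treated as also owning Ha-eun Andersen's interest in Harbor Trust, giving 68% + 32% = 100%.
Chain via Harbor Trust → Fairlane Capital LLC (R1): 100% × 83% × 67% = 55.61% of Ironwood Energy Co.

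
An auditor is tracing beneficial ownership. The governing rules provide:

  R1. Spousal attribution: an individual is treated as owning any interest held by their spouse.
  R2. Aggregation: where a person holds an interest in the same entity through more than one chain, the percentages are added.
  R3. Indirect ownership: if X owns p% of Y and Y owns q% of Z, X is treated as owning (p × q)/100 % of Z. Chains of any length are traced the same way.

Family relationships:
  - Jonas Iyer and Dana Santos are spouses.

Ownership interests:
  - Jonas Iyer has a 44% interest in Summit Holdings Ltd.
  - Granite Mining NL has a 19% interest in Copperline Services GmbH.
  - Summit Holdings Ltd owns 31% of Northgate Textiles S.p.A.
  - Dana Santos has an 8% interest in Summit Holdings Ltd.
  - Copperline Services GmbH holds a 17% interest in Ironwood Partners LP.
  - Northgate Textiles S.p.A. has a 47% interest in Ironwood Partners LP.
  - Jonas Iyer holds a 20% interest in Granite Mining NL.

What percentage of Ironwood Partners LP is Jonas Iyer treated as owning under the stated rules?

By spousal attribution (R1), Jonas Iyer is treated as also owning Dana Santos's interest in Summit Holdings Ltd, giving 44% + 8% = 52%.
Chain via Granite Mining NL → Copperline Services GmbH (R3): 20% × 19% × 17% = 0.646% of Ironwood Partners LP.
Chain via Summit Holdings Ltd → Northgate Textiles S.p.A. (R3): 52% × 31% × 47% = 7.5764% of Ironwood Partners LP.
Aggregating (R2): 0.646% + 7.5764% = 8.2224%.

8.2224%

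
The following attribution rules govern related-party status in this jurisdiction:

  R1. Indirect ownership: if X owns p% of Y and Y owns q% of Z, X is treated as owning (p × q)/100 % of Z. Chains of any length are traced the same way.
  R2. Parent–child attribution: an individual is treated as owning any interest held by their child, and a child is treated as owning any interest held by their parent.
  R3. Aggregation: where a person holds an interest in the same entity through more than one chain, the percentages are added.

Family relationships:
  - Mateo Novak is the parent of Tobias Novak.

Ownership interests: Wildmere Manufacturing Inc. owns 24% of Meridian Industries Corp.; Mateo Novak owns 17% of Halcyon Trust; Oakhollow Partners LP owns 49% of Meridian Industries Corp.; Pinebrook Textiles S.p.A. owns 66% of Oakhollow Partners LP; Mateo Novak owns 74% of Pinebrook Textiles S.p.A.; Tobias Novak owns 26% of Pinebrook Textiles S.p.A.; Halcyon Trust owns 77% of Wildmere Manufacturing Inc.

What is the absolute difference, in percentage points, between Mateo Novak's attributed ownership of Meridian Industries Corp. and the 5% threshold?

By parent–child attribution (R2), Mateo Novak is treated as also owning Tobias Novak's interest in Pinebrook Textiles S.p.A, giving 74% + 26% = 100%.
Chain via Pinebrook Textiles S.p.A. → Oakhollow Partners LP (R1): 100% × 66% × 49% = 32.34% of Meridian Industries Corp.
Chain via Halcyon Trust → Wildmere Manufacturing Inc. (R1): 17% × 77% × 24% = 3.1416% of Meridian Industries Corp.
Aggregating (R3): 32.34% + 3.1416% = 35.4816%.
35.4816% exceeds the 5% threshold by 30.4816 percentage points.

30.4816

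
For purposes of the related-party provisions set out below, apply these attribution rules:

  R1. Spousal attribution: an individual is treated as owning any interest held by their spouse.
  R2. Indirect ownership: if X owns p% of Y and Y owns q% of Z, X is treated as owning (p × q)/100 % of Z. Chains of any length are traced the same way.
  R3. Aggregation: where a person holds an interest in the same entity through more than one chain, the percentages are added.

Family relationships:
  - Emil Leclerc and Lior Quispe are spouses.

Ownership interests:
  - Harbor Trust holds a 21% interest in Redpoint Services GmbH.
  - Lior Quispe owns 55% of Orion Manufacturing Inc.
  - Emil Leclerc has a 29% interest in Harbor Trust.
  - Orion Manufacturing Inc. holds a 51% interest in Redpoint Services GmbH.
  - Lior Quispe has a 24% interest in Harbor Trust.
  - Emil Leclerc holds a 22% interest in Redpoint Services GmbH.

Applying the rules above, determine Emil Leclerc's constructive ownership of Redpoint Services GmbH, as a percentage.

61.18%

By spousal attribution (R1), Emil Leclerc is treated as also owning Lior Quispe's interest in Harbor Trust, giving 29% + 24% = 53%.
By spousal attribution (R1), Emil Leclerc is treated as owning Lior Quispe's 55% interest in Orion Manufacturing Inc.
Chain via Harbor Trust (R2): 53% × 21% = 11.13% of Redpoint Services GmbH.
Direct interest in Redpoint Services GmbH: 22%.
Chain via Orion Manufacturing Inc. (R2): 55% × 51% = 28.05% of Redpoint Services GmbH.
Aggregating (R3): 11.13% + 22% + 28.05% = 61.18%.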